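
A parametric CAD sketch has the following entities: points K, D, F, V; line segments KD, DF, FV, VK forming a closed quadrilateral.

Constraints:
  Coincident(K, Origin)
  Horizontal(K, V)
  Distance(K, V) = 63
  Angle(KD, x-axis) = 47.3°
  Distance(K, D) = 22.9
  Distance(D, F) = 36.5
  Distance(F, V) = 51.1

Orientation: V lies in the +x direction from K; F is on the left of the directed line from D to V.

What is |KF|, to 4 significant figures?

59.38

Checks: |DF| = 36.50 ✓; |FV| = 51.10 ✓.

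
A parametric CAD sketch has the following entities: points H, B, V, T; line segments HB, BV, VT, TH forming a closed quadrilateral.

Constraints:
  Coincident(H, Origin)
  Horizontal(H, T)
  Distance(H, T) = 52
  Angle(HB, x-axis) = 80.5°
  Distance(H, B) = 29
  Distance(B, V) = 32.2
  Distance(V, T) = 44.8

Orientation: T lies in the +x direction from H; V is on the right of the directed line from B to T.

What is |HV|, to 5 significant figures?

8.1273

Checks: |BV| = 32.20 ✓; |VT| = 44.80 ✓.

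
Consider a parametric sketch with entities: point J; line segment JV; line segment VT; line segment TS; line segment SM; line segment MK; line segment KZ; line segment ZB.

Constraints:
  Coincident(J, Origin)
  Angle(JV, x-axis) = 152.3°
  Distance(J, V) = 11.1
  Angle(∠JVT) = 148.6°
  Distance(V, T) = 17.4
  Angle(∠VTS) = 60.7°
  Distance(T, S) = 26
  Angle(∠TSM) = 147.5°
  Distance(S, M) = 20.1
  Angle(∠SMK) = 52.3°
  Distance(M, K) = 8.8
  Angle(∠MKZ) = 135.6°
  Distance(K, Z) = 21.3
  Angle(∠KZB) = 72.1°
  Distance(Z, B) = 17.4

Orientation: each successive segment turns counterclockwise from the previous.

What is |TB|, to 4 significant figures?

28.19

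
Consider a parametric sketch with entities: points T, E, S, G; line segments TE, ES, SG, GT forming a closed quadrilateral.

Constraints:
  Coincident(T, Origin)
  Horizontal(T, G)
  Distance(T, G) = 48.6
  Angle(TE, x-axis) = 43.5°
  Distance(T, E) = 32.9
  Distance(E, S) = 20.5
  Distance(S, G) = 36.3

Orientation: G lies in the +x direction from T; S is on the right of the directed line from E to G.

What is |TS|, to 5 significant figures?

13.829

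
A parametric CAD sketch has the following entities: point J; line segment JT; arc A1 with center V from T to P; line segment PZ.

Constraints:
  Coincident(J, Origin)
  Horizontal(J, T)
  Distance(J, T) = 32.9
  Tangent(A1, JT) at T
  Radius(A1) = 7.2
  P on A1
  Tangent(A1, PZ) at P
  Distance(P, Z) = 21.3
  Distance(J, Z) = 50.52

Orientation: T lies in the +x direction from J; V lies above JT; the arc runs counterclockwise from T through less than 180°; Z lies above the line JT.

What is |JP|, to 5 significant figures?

40.575

Checks: |VP| = 7.200 ✓; ∠(VP, PZ) = 90.00° ✓; |PZ| = 21.30 ✓; |JZ| = 50.52 ✓.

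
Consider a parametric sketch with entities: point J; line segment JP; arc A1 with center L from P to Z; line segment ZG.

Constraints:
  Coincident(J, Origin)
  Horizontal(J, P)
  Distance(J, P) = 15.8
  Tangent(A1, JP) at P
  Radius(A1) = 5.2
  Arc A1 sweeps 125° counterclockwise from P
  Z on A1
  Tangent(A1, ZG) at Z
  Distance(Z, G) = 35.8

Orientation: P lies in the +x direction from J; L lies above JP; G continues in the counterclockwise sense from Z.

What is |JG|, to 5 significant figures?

37.511

J is at the origin; J and P share the same y with |JP| = 15.8 and P on the +x side, so P = (15.800, 0.0000). Tangency of A1 to JP means the radius LP is perpendicular to JP, so L = P + (0, 5.2) = (15.800, 5.2000). On A1, P sits at bearing -90° from L; a 125° counterclockwise sweep puts Z at bearing 35°, so Z = L + 5.2·(cos 35°, sin 35°) = (20.060, 8.1826). Since A1 is tangent to ZG there, LZ ⟂ ZG, so ZG runs along (−sin 35°, cos 35°); with |ZG| = 35.8, G = (-0.47445, 37.508). Then |JG| = |G − J| = 37.511.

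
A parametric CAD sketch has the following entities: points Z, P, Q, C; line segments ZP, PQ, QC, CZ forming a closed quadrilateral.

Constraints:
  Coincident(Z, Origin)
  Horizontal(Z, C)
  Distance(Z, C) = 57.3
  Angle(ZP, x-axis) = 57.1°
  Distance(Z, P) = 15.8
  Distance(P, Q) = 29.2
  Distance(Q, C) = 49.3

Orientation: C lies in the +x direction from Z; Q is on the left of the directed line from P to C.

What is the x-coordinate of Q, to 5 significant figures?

25.109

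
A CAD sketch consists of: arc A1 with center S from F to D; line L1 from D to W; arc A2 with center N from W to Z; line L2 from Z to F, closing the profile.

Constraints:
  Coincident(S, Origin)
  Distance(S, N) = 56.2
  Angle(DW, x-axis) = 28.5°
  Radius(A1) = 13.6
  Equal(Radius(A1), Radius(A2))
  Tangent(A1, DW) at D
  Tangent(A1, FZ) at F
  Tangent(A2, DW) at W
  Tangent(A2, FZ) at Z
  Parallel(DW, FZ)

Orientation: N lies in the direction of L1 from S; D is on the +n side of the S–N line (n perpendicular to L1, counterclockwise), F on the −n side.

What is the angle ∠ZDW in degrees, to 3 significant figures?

25.8°

The slot axis is L1's direction at 28.5°, so u = (cos 28.5°, sin 28.5°) = (0.879, 0.477) and n = (−sin 28.5°, cos 28.5°) = (-0.477, 0.879). S is at the origin and N lies 56.2 along u from S, so N = 56.2·u = (49.4, 26.8). Tangency of A1 to both parallel lines with radius 13.6 puts D and F at S ± 13.6·n: D = (-6.49, 12.0), F = (6.49, -12.0). Equal radii place W and Z the same way about N: W = N + 13.6·n = (42.9, 38.8), Z = N − 13.6·n = (55.9, 14.9). Then cos ∠ZDW = DZ·DW / (|DZ||DW|), giving 25.8°.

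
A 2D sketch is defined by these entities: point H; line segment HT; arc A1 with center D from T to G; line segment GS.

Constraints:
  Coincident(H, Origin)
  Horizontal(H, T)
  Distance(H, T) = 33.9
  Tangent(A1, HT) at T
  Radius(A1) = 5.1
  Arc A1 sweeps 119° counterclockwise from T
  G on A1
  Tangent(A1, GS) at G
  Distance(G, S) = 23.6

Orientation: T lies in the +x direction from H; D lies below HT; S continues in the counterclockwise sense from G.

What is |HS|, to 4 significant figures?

49.67

On A1, T sits at bearing 90° from D; a 119° counterclockwise sweep puts G at bearing 209°, so G = D + 5.1·(cos 209°, sin 209°) = (29.44, -7.573). Tangency of A1 to GS means the radius DG is perpendicular to GS, so GS runs along (−sin 209°, cos 209°); with |GS| = 23.6, S = (40.88, -28.21). Then |HS| = |S − H| = 49.67.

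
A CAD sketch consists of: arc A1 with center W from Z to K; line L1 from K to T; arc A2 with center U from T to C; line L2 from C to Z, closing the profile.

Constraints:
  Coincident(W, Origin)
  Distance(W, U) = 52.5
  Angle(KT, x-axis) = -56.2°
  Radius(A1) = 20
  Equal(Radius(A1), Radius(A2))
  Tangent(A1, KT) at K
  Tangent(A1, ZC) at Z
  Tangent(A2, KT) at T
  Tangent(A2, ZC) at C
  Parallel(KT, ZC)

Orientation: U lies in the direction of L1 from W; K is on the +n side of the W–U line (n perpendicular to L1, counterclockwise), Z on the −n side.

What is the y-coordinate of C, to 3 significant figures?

-54.8

Tangency of A1 to both parallel lines with radius 20.0 puts K and Z at W ± 20.0·n: K = (16.6, 11.1), Z = (-16.6, -11.1). Equal radii place T and C the same way about U: T = U + 20.0·n = (45.8, -32.5), C = U − 20.0·n = (12.6, -54.8). So C.y = -54.8.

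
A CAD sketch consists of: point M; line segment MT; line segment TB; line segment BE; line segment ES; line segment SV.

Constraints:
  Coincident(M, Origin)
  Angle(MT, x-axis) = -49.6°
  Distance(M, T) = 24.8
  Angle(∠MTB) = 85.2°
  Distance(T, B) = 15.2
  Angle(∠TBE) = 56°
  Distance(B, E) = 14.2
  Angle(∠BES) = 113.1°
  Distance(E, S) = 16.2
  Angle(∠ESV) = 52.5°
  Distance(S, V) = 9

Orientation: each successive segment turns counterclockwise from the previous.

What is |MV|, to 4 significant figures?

22.34

M is at the origin; MT runs at -49.6° with length 24.8, so T = (16.07, -18.89). ∠MTB = 85.2° gives TB at 45.20° from the x-axis; with |TB| = 15.2, B = (26.78, -8.101). ∠TBE = 56.0° gives BE at 169.2° from the x-axis; with |BE| = 14.2, E = (12.84, -5.440). ∠BES = 113.1° gives ES at -123.9° from the x-axis; with |ES| = 16.2, S = (3.800, -18.89). ∠ESV = 52.5° gives SV at 3.600° from the x-axis; with |SV| = 9.0, V = (12.78, -18.32). Then |MV| = |V − M| = 22.34.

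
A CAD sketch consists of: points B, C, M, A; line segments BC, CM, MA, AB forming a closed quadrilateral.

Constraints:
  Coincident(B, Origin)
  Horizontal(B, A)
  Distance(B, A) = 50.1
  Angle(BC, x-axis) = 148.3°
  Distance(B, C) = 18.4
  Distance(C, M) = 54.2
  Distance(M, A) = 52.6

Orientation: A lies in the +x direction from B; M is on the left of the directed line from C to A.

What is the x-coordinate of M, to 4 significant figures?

24.57

B is at the origin; BA is horizontal with |BA| = 50.1 and A in +x, so A = (50.1, 0). BC runs at 148.3° with |BC| = 18.4, so C = (-15.65, 9.669). M is determined by |CM| = 54.2 and |MA| = 52.6 together: it lies at the intersection of circle(C, 54.2) and circle(A, 52.6). With |CA| = 66.46, the foot of the radical line on CA is 34.52 from C and the perpendicular offset is √(54.2² − 34.52²) = 41.79. Taking the left-of-CA solution: M = (24.57, 45.99).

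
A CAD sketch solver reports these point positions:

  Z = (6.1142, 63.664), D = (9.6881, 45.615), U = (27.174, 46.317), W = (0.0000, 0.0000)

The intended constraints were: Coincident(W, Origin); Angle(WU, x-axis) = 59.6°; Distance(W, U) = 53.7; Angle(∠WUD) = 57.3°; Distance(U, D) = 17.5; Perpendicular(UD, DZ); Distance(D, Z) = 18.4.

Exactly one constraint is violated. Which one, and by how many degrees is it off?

Perpendicular(UD, DZ) — off by 8.90°.

W = (0.00, 0.00) ✓; WU at 59.60° ✓; |WU| = 53.70 ✓; ∠WUD = 57.30° ✓; |UD| = 17.50 ✓; ∠(UD, DZ) = 81.10° ✗; |DZ| = 18.40 ✓.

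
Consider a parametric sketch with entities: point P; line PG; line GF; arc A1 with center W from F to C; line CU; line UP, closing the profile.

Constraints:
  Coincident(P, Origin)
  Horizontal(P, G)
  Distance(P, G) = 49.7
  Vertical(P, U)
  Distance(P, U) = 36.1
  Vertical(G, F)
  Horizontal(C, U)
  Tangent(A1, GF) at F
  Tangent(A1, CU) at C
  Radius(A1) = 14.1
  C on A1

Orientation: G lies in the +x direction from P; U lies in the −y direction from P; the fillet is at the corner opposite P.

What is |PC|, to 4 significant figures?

50.70

The virtual corner opposite P is at (49.70, -36.10). A1 meets GF tangentially, so WF is at right angles to GF and since A1 is tangent to CU there, WC ⟂ CU, with radius 14.1, so the center W sits 14.1 in from both sides at W = (35.60, -22.00). That places the tangent points at F = (49.70, -22.00) on GF and C = (35.60, -36.10) on CU. Then |PC| = |C − P| = 50.70.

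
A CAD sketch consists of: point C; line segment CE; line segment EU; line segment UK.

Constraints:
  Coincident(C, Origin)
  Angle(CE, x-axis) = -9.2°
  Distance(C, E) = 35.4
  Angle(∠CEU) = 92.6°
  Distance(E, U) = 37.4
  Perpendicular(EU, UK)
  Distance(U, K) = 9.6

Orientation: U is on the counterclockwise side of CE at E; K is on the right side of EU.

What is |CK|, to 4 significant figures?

59.52

C is at the origin; CE runs at -9.2° with length 35.4, so E = 35.4·(cos -9.2°, sin -9.2°) = (34.94, -5.660). ∠CEU = 92.6°, so EU runs at -9.2° + (180° − 92.6°) = 78.20° from the x-axis; with |EU| = 37.4, U = E + 37.4·(cos 78.20°, sin 78.20°) = (42.59, 30.95). The perpendicularity gives UK at right angles to EU; with |UK| = 9.6 on the right of EU, K = U + 9.6·(0.9789, -0.2045) = (51.99, 28.99). Then |CK| = |K − C| = 59.52.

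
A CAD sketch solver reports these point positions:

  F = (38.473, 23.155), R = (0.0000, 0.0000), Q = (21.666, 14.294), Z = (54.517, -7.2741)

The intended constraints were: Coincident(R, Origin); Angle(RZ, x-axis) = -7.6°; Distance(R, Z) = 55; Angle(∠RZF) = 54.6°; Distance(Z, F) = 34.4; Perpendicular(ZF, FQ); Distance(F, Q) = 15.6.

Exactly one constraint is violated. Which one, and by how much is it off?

Distance(F, Q) = 15.6 — off by 3.40.

R = (0.00, 0.00) ✓; RZ at -7.600° ✓; |RZ| = 55.00 ✓; ∠RZF = 54.60° ✓; |ZF| = 34.40 ✓; ∠(ZF, FQ) = 90.00° ✓; |FQ| = 19.00 ✗.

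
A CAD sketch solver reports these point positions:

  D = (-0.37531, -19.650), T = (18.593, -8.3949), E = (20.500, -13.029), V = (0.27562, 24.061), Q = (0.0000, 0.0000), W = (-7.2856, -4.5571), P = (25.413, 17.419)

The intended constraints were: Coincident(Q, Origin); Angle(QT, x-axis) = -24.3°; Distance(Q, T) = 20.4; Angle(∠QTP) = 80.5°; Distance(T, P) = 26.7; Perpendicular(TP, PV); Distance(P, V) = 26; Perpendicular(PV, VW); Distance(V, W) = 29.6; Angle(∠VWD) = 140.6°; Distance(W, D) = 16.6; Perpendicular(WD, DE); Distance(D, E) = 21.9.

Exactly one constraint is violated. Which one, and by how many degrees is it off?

Perpendicular(WD, DE) — off by 7.00°.

Q = (0.00, 0.00) ✓; QT at -24.30° ✓; |QT| = 20.40 ✓; ∠QTP = 80.50° ✓; |TP| = 26.70 ✓; ∠(TP, PV) = 90.00° ✓; |PV| = 26.00 ✓; ∠(PV, VW) = 90.00° ✓; |VW| = 29.60 ✓; ∠VWD = 140.6° ✓; |WD| = 16.60 ✓; ∠(WD, DE) = 83.00° ✗; |DE| = 21.90 ✓.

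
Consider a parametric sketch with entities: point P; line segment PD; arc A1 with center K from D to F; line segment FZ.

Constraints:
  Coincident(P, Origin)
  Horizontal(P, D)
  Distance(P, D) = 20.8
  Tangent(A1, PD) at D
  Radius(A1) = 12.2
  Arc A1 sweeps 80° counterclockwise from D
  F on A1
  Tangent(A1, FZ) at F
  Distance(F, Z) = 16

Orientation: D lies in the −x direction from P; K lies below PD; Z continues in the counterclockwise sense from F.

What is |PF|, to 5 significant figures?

34.328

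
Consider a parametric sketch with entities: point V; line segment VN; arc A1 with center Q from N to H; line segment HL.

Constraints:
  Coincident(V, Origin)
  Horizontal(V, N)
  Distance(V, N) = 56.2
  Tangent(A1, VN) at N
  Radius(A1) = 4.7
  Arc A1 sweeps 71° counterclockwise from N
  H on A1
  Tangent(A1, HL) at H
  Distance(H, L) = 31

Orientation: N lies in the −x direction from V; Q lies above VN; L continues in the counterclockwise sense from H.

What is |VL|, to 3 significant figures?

52.8

V is at the origin; VN is horizontal with |VN| = 56.2 and N on the −x side, so N = (-56.2, 0.00). The tangent condition forces QN to be normal to VN, so Q = N + (0, 4.7) = (-56.2, 4.70). On A1, N sits at bearing -90° from Q; a 71° counterclockwise sweep puts H at bearing -19°, so H = Q + 4.7·(cos -19°, sin -19°) = (-51.8, 3.17). Tangency of A1 to HL means the radius QH is perpendicular to HL, so HL runs along (−sin -19°, cos -19°); with |HL| = 31.0, L = (-41.7, 32.5). Then |VL| = |L − V| = 52.8.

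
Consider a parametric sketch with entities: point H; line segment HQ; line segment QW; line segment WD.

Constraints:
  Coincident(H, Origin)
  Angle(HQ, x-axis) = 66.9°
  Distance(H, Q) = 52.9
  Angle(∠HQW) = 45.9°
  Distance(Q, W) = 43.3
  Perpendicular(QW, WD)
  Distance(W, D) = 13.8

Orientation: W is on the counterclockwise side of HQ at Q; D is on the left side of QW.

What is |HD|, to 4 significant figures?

25.04

H is at the origin; HQ runs at 66.9° with length 52.9, so Q = 52.9·(cos 66.9°, sin 66.9°) = (20.75, 48.66). ∠HQW = 45.9°, so QW runs at 66.9° + (180° − 45.9°) = 201.0° from the x-axis; with |QW| = 43.3, W = Q + 43.3·(cos 201.0°, sin 201.0°) = (-19.67, 33.14). QW is perpendicular to WD; with |WD| = 13.8 on the left of QW, D = W + 13.8·(0.3584, -0.9336) = (-14.72, 20.26). Then |HD| = |D − H| = 25.04.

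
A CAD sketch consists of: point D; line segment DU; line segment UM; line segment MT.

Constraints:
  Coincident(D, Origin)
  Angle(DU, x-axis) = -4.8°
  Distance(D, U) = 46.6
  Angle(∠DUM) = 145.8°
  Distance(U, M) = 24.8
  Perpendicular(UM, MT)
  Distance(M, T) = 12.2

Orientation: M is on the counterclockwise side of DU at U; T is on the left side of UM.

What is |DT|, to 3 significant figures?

64.9

∠DUM = 145.8°, so UM runs at -4.8° + (180° − 145.8°) = 29.4° from the x-axis; with |UM| = 24.8, M = U + 24.8·(cos 29.4°, sin 29.4°) = (68.0, 8.28). UM ⟂ MT; with |MT| = 12.2 on the left of UM, T = M + 12.2·(-0.491, 0.871) = (62.1, 18.9). Then |DT| = |T − D| = 64.9.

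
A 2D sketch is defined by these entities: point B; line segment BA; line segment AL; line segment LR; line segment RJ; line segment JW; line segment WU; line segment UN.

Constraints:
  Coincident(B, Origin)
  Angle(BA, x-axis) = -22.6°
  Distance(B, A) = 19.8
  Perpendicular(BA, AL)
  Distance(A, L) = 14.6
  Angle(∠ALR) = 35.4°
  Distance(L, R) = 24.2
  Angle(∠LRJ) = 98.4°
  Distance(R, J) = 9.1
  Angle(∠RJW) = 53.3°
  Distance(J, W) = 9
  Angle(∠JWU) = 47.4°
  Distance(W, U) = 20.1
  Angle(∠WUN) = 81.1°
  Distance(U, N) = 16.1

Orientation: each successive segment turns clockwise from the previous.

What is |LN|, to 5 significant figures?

41.861

∠JWU = 47.4° gives WU at 121.90° from the x-axis; with |WU| = 20.1, U = (2.7648, 14.193). ∠WUN = 81.1° gives UN at 23.000° from the x-axis; with |UN| = 16.1, N = (17.585, 20.484). Then |LN| = |N − L| = 41.861.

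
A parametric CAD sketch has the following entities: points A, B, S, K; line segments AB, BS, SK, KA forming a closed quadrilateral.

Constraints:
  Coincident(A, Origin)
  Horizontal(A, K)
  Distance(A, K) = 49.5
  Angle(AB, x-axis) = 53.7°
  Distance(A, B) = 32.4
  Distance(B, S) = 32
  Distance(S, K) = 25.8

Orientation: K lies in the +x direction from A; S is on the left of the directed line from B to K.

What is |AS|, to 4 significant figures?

57.29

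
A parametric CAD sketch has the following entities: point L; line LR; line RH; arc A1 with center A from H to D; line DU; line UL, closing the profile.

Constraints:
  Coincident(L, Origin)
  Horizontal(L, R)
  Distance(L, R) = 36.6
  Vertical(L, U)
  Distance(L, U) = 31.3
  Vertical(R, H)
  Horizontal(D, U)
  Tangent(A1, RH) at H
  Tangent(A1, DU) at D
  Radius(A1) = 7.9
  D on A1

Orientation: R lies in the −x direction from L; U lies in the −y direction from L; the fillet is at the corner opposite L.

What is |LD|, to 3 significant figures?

42.5

L is at the origin; LR is horizontal with |LR| = 36.6 and R on the −x side, so R = (-36.6, 0.00). L and U share the same x with |LU| = 31.3 and U on the −y side, so U = (0.00, -31.3). The virtual corner opposite L is at (-36.6, -31.3). A1 meets RH tangentially, so AH is at right angles to RH and since A1 is tangent to DU there, AD ⟂ DU, with radius 7.9, so the center A sits 7.9 in from both sides at A = (-28.7, -23.4). That places the tangent points at H = (-36.6, -23.4) on RH and D = (-28.7, -31.3) on DU. Then |LD| = |D − L| = 42.5.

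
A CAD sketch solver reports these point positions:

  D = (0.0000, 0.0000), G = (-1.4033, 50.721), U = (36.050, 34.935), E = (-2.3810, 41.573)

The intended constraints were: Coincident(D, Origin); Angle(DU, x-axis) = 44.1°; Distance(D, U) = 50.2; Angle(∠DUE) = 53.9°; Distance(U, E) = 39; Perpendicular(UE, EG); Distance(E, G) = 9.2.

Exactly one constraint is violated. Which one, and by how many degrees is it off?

Perpendicular(UE, EG) — off by 3.70°.

D = (0.00, 0.00) ✓; DU at 44.10° ✓; |DU| = 50.20 ✓; ∠DUE = 53.90° ✓; |UE| = 39.00 ✓; ∠(UE, EG) = 86.30° ✗; |EG| = 9.200 ✓.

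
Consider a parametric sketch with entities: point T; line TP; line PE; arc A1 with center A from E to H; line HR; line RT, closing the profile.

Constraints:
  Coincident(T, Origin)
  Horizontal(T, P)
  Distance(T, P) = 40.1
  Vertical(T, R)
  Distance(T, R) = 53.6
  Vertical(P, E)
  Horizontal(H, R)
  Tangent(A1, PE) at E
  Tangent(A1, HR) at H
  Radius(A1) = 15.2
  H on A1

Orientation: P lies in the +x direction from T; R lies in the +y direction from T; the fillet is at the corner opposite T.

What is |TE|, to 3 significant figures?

55.5

The virtual corner opposite T is at (40.1, 53.6). Since A1 is tangent to PE there, AE ⟂ PE and the tangent condition forces AH to be normal to HR, with radius 15.2, so the center A sits 15.2 in from both sides at A = (24.9, 38.4). That places the tangent points at E = (40.1, 38.4) on PE and H = (24.9, 53.6) on HR. Then |TE| = |E − T| = 55.5.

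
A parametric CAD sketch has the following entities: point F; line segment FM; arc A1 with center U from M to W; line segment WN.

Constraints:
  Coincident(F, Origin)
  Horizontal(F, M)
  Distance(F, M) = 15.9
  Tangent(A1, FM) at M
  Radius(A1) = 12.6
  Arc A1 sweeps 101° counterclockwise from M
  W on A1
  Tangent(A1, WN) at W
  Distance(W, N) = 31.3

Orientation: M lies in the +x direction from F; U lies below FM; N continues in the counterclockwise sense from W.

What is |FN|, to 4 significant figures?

46.71

F is at the origin; FM is horizontal with |FM| = 15.9 and M on the +x side, so M = (15.90, 0.000). A1 meets FM tangentially, so UM is at right angles to FM, so U = M + (0, -12.6) = (15.90, -12.60). On A1, M sits at bearing 90° from U; a 101° counterclockwise sweep puts W at bearing 191°, so W = U + 12.6·(cos 191°, sin 191°) = (3.531, -15.00). The tangent condition forces UW to be normal to WN, so WN runs along (−sin 191°, cos 191°); with |WN| = 31.3, N = (9.504, -45.73). Then |FN| = |N − F| = 46.71.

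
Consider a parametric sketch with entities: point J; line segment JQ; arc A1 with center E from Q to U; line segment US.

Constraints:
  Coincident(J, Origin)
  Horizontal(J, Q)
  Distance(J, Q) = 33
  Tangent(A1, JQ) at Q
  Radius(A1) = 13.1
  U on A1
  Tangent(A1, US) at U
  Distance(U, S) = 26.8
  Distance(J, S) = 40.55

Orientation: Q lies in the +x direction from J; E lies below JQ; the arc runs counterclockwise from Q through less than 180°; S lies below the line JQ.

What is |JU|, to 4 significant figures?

22.87

J is at the origin; JQ is horizontal with |JQ| = 33.0 and Q on the +x side, so Q = (33.00, 0.000). Tangency of A1 to JQ means the radius EQ is perpendicular to JQ, so E = Q + (0, -13.1) = (33.00, -13.10). Since EU ⟂ US (tangency), |ES| = √(13.1² + 26.8²) = 29.83 regardless of where U sits on A1. So S lies on both circle(J, 40.55) and circle(E, 29.83); the below-JQ intersection is S = (15.69, -37.39). U is the foot of the tangent from S: U = (20.08, -10.95).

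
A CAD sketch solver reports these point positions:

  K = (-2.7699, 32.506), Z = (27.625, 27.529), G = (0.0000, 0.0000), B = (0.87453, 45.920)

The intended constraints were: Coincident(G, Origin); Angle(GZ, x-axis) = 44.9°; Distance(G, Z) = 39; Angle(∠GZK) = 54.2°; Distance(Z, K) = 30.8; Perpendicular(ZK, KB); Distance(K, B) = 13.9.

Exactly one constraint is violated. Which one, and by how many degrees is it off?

Perpendicular(ZK, KB) — off by 5.90°.

G = (0.00, 0.00) ✓; GZ at 44.90° ✓; |GZ| = 39.00 ✓; ∠GZK = 54.20° ✓; |ZK| = 30.80 ✓; ∠(ZK, KB) = 95.90° ✗; |KB| = 13.90 ✓.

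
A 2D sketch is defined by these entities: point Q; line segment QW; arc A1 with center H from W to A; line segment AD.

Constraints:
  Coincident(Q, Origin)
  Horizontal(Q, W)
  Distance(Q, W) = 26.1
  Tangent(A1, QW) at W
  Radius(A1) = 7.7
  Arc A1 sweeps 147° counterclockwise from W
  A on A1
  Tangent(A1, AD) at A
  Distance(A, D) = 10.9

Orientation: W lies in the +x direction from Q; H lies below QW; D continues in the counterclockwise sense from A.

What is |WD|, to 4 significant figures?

20.69

Q is at the origin; Q and W share the same y with |QW| = 26.1 and W on the +x side, so W = (26.10, 0.000). Tangency of A1 to QW means the radius HW is perpendicular to QW, so H = W + (0, -7.7) = (26.10, -7.700). On A1, W sits at bearing 90° from H; a 147° counterclockwise sweep puts A at bearing 237°, so A = H + 7.7·(cos 237°, sin 237°) = (21.91, -14.16). Tangency of A1 to AD means the radius HA is perpendicular to AD, so AD runs along (−sin 237°, cos 237°); with |AD| = 10.9, D = (31.05, -20.09). Then |WD| = |D − W| = 20.69.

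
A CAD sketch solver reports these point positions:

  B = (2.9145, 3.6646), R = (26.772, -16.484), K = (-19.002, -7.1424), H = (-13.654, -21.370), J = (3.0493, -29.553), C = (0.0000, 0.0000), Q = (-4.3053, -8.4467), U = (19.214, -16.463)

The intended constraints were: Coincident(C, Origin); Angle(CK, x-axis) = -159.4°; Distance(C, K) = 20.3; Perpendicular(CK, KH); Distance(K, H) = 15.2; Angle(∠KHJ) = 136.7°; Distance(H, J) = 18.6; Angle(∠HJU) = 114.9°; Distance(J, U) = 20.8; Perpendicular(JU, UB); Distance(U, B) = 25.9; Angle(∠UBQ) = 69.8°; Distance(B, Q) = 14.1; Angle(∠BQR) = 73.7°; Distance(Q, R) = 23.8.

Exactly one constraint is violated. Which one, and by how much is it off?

Distance(Q, R) = 23.8 — off by 8.30.

C = (0.00, 0.00) ✓; CK at -159.4° ✓; |CK| = 20.30 ✓; ∠(CK, KH) = 90.00° ✓; |KH| = 15.20 ✓; ∠KHJ = 136.7° ✓; |HJ| = 18.60 ✓; ∠HJU = 114.9° ✓; |JU| = 20.80 ✓; ∠(JU, UB) = 90.00° ✓; |UB| = 25.90 ✓; ∠UBQ = 69.80° ✓; |BQ| = 14.10 ✓; ∠BQR = 73.70° ✓; |QR| = 32.10 ✗.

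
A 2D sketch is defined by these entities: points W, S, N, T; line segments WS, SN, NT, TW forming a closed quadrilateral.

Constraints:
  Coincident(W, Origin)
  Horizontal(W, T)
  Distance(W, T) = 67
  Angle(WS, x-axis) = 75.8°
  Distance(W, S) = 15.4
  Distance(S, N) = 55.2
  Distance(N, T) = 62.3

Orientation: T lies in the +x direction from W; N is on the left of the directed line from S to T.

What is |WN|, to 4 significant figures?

69.25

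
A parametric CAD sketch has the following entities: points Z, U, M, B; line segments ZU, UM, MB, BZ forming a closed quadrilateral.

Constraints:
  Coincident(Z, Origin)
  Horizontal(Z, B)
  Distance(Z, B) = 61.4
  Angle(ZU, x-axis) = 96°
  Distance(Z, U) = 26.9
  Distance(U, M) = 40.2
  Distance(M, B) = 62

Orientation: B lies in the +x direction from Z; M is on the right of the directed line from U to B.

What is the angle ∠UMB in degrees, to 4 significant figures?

82.84°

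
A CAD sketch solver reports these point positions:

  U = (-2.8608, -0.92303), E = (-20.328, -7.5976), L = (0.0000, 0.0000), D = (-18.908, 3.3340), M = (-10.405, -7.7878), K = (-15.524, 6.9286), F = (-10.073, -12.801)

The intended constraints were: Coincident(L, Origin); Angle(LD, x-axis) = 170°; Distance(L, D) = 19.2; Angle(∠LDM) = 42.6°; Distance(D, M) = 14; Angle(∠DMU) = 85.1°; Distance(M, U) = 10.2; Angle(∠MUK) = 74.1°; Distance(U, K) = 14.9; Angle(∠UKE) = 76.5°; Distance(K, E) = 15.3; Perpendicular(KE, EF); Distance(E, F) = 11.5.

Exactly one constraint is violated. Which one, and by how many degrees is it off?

Perpendicular(KE, EF) — off by 8.60°.

L = (0.00, 0.00) ✓; LD at 170.0° ✓; |LD| = 19.20 ✓; ∠LDM = 42.60° ✓; |DM| = 14.00 ✓; ∠DMU = 85.10° ✓; |MU| = 10.20 ✓; ∠MUK = 74.10° ✓; |UK| = 14.90 ✓; ∠UKE = 76.50° ✓; |KE| = 15.30 ✓; ∠(KE, EF) = 81.40° ✗; |EF| = 11.50 ✓.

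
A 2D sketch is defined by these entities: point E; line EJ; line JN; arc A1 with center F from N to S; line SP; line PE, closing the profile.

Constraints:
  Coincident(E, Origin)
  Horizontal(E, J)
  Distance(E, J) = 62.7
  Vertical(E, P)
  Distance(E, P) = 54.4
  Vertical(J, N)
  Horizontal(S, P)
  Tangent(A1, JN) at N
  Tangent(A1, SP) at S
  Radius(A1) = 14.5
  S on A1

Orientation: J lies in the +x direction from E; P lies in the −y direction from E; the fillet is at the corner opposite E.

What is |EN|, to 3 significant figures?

74.3

E is at the origin; E and J share the same y with |EJ| = 62.7 and J on the +x side, so J = (62.7, 0.00). E and P share the same x with |EP| = 54.4 and P on the −y side, so P = (0.00, -54.4). The virtual corner opposite E is at (62.7, -54.4). Tangency of A1 to JN means the radius FN is perpendicular to JN and A1 meets SP tangentially, so FS is at right angles to SP, with radius 14.5, so the center F sits 14.5 in from both sides at F = (48.2, -39.9). That places the tangent points at N = (62.7, -39.9) on JN and S = (48.2, -54.4) on SP. Then |EN| = |N − E| = 74.3.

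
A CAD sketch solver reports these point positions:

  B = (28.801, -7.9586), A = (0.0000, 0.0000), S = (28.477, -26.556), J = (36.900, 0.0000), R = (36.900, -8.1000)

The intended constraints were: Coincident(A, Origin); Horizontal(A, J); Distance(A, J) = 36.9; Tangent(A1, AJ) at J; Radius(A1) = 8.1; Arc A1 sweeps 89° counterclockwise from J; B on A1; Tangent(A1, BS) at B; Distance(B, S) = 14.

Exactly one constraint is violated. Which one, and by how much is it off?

Distance(B, S) = 14 — off by 4.60.

A = (0.00, 0.00) ✓; A.y = 0.00, J.y = 0.00 ✓; |AJ| = 36.90 ✓; ∠(RJ, JA) = 90.00° ✓; |RJ| = 8.100 ✓; bearing(R→B) − bearing(R→J) = 89.00° ✓; |RB| = 8.100 ✓; ∠(RB, BS) = 90.00° ✓; |BS| = 18.60 ✗.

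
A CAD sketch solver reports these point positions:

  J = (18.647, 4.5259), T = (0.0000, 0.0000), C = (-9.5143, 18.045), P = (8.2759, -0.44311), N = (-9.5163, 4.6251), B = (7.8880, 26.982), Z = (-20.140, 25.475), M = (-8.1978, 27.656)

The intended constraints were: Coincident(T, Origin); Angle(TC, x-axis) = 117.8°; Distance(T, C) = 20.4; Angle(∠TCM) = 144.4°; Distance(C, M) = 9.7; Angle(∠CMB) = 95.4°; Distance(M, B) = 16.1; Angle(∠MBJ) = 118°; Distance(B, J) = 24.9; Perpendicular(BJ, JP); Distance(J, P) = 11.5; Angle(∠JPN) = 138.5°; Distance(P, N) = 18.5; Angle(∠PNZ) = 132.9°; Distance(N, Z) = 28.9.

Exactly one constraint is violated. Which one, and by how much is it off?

Distance(N, Z) = 28.9 — off by 5.50.

T = (0.00, 0.00) ✓; TC at 117.8° ✓; |TC| = 20.40 ✓; ∠TCM = 144.4° ✓; |CM| = 9.701 ✓; ∠CMB = 95.40° ✓; |MB| = 16.10 ✓; ∠MBJ = 118.0° ✓; |BJ| = 24.90 ✓; ∠(BJ, JP) = 90.00° ✓; |JP| = 11.50 ✓; ∠JPN = 138.5° ✓; |PN| = 18.50 ✓; ∠PNZ = 132.9° ✓; |NZ| = 23.40 ✗.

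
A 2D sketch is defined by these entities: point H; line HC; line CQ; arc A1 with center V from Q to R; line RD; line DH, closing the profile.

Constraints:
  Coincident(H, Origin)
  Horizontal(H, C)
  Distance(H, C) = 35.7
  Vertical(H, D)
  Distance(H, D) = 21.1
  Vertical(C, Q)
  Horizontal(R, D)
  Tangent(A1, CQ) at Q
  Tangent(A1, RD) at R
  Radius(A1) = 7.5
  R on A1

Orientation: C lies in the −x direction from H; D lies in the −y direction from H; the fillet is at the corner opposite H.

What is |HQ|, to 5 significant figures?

38.203

H is at the origin; H and C share the same y with |HC| = 35.7 and C on the −x side, so C = (-35.700, 0.0000). H and D share the same x with |HD| = 21.1 and D on the −y side, so D = (0.0000, -21.100). The virtual corner opposite H is at (-35.700, -21.100). Since A1 is tangent to CQ there, VQ ⟂ CQ and the tangent condition forces VR to be normal to RD, with radius 7.5, so the center V sits 7.5 in from both sides at V = (-28.200, -13.600). That places the tangent points at Q = (-35.700, -13.600) on CQ and R = (-28.200, -21.100) on RD. Then |HQ| = |Q − H| = 38.203.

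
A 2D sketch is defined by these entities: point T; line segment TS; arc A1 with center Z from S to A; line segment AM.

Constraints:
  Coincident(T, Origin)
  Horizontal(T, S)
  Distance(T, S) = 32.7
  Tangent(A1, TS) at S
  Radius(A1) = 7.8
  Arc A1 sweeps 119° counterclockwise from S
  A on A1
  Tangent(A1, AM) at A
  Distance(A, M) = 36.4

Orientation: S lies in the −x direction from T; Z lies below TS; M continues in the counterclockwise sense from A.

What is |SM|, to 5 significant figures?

44.747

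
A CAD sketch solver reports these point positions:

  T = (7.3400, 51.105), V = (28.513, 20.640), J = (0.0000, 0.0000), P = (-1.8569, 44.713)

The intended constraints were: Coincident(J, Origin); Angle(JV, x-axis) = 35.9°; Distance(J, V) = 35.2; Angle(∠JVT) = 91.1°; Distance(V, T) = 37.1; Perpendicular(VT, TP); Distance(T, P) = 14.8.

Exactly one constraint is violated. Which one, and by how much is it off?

Distance(T, P) = 14.8 — off by 3.60.

J = (0.00, 0.00) ✓; JV at 35.90° ✓; |JV| = 35.20 ✓; ∠JVT = 91.10° ✓; |VT| = 37.10 ✓; ∠(VT, TP) = 90.00° ✓; |TP| = 11.20 ✗.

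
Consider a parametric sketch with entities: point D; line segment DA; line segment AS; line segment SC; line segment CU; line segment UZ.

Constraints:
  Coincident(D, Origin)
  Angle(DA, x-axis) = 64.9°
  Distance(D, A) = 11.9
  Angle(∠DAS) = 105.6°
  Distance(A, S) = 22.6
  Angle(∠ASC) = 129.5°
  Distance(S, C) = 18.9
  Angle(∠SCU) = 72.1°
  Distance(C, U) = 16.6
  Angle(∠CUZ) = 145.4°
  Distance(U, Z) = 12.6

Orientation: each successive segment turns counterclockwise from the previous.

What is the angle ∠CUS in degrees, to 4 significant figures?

59.04°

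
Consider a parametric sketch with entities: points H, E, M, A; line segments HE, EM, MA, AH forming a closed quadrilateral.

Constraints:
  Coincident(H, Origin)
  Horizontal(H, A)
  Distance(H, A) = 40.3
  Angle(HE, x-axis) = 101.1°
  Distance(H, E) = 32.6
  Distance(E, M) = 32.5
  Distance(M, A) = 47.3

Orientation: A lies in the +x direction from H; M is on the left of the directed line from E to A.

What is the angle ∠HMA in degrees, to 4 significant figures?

48.65°

H is at the origin; HA is horizontal with |HA| = 40.3 and A in +x, so A = (40.3, 0). HE runs at 101.1° with |HE| = 32.6, so E = (-6.276, 31.99). M is determined by |EM| = 32.5 and |MA| = 47.3 together: it lies at the intersection of circle(E, 32.5) and circle(A, 47.3). With |EA| = 56.50, the foot of the radical line on EA is 17.80 from E and the perpendicular offset is √(32.5² − 17.80²) = 27.19. Taking the left-of-EA solution: M = (23.79, 44.33).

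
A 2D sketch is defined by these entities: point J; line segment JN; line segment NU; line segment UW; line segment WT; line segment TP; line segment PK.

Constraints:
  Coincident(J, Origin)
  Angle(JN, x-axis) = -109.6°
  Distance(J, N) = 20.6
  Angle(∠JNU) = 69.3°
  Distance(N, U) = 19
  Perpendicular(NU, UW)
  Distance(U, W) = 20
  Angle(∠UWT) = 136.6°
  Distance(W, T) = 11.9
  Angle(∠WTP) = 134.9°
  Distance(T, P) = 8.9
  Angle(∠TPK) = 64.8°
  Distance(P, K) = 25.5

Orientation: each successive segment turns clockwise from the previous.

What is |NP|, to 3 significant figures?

28.9

J is at the origin; JN runs at -109.6° with length 20.6, so N = (-6.91, -19.4). ∠JNU = 69.3° gives NU at 140° from the x-axis; with |NU| = 19.0, U = (-21.4, -7.12). The perpendicularity gives UW at right angles to NU, so UW runs at 49.7°; with |UW| = 20.0, W = (-8.47, 8.14). ∠UWT = 136.6° gives WT at 6.30° from the x-axis; with |WT| = 11.9, T = (3.36, 9.44). ∠WTP = 134.9° gives TP at -38.8° from the x-axis; with |TP| = 8.9, P = (10.3, 3.87). Then |NP| = |P − N| = 28.9.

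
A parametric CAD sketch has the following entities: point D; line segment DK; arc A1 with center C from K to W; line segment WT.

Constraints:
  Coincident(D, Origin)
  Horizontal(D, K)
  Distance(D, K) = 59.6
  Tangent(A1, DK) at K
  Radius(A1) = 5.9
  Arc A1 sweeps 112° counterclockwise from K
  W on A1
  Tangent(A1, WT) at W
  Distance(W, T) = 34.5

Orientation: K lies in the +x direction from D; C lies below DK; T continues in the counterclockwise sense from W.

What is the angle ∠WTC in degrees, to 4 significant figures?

9.705°

D is at the origin; DK is horizontal with |DK| = 59.6 and K on the +x side, so K = (59.60, 0.000). The tangent condition forces CK to be normal to DK, so C = K + (0, -5.9) = (59.60, -5.900). On A1, K sits at bearing 90° from C; a 112° counterclockwise sweep puts W at bearing 202°, so W = C + 5.9·(cos 202°, sin 202°) = (54.13, -8.110). A1 meets WT tangentially, so CW is at right angles to WT, so WT runs along (−sin 202°, cos 202°); with |WT| = 34.5, T = (67.05, -40.10). Then cos ∠WTC = TW·TC / (|TW||TC|), giving 9.705°.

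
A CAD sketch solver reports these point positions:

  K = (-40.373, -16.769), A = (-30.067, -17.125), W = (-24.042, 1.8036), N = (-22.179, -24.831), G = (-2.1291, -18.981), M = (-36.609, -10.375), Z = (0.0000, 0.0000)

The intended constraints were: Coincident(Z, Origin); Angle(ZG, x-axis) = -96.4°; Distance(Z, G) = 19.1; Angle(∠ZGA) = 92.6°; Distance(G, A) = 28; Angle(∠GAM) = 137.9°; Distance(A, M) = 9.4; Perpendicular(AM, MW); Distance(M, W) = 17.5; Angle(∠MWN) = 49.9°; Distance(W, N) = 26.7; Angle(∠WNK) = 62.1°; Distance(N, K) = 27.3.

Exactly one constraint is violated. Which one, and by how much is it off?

Distance(N, K) = 27.3 — off by 7.40.

Z = (0.00, 0.00) ✓; ZG at -96.40° ✓; |ZG| = 19.10 ✓; ∠ZGA = 92.60° ✓; |GA| = 28.00 ✓; ∠GAM = 137.9° ✓; |AM| = 9.400 ✓; ∠(AM, MW) = 90.00° ✓; |MW| = 17.50 ✓; ∠MWN = 49.90° ✓; |WN| = 26.70 ✓; ∠WNK = 62.10° ✓; |NK| = 19.90 ✗.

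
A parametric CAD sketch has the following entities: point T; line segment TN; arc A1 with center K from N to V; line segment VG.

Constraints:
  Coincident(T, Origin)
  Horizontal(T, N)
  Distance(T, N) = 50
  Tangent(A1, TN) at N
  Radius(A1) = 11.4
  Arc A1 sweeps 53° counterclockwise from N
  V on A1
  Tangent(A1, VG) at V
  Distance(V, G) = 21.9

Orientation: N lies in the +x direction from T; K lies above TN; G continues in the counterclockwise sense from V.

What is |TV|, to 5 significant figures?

59.279

T is at the origin; T and N share the same y with |TN| = 50.0 and N on the +x side, so N = (50.000, 0.0000). A1 meets TN tangentially, so KN is at right angles to TN, so K = N + (0, 11.4) = (50.000, 11.400). On A1, N sits at bearing -90° from K; a 53° counterclockwise sweep puts V at bearing -37°, so V = K + 11.4·(cos -37°, sin -37°) = (59.104, 4.5393). Then |TV| = |V − T| = 59.279.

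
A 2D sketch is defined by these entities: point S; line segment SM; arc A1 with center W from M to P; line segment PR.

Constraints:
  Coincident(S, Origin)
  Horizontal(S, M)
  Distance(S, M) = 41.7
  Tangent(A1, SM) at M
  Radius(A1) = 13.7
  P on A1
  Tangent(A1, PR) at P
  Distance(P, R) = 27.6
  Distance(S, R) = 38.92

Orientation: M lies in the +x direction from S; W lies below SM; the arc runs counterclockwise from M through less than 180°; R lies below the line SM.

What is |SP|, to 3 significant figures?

30.2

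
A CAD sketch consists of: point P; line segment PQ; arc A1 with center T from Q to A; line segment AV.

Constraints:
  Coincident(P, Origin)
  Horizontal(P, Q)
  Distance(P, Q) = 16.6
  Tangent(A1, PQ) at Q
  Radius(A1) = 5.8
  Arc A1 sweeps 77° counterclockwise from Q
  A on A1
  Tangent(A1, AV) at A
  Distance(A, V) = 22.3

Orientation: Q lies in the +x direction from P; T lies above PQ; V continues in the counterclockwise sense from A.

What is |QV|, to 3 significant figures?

28.3

On A1, Q sits at bearing -90° from T; a 77° counterclockwise sweep puts A at bearing -13°, so A = T + 5.8·(cos -13°, sin -13°) = (22.3, 4.50). A1 meets AV tangentially, so TA is at right angles to AV, so AV runs along (−sin -13°, cos -13°); with |AV| = 22.3, V = (27.3, 26.2). Then |QV| = |V − Q| = 28.3.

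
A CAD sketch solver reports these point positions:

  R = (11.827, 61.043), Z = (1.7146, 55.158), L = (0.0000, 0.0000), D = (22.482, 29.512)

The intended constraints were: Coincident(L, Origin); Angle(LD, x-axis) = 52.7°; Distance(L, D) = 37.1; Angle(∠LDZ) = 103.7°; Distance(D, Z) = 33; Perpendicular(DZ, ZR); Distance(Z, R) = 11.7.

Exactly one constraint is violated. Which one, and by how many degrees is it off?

Perpendicular(DZ, ZR) — off by 8.80°.

L = (0.00, 0.00) ✓; LD at 52.70° ✓; |LD| = 37.10 ✓; ∠LDZ = 103.7° ✓; |DZ| = 33.00 ✓; ∠(DZ, ZR) = 98.80° ✗; |ZR| = 11.70 ✓.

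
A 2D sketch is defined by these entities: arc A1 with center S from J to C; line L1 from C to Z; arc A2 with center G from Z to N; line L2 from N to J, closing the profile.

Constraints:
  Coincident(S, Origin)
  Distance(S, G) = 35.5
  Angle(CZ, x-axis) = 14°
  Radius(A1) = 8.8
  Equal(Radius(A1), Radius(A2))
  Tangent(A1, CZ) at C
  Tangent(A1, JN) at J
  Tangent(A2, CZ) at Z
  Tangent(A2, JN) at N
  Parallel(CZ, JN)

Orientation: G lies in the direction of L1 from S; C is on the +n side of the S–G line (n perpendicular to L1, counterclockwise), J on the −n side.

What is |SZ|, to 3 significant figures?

36.6

Tangency of A1 to both parallel lines with radius 8.8 puts C and J at S ± 8.8·n: C = (-2.13, 8.54), J = (2.13, -8.54). Equal radii place Z and N the same way about G: Z = G + 8.8·n = (32.3, 17.1), N = G − 8.8·n = (36.6, 0.0496). Then |SZ| = |Z − S| = 36.6.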